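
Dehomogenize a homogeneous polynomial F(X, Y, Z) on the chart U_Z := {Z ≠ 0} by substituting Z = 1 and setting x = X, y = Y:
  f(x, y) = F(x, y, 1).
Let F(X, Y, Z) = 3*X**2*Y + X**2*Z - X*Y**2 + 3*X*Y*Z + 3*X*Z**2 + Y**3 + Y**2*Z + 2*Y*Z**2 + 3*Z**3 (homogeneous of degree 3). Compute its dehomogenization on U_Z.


f(x, y) = 3*x**2*y + x**2 - x*y**2 + 3*x*y + 3*x + y**3 + y**2 + 2*y + 3

On U_Z we set Z = 1. Each monomial c·X^i·Y^j·Z^k in F becomes c·x^i·y^j·1^k = c·x^i·y^j.
Substituting Z = 1: F(X, Y, 1) = 3*x**2*y + x**2 - x*y**2 + 3*x*y + 3*x + y**3 + y**2 + 2*y + 3.
Note: deg(f) ≤ deg(F) = 3; strict inequality happens when F is divisible by Z (lost terms).


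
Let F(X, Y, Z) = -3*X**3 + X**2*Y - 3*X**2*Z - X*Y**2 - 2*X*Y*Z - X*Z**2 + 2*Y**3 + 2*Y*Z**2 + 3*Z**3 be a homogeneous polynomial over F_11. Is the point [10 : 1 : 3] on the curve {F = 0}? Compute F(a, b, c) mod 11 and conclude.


F(10,1,3) ≡ 2 (mod 11); P is NOT on the curve.

Evaluate F(10, 1, 3) term-by-term (mod 11).
  -3*X**3 ↦ -3·1000·1·1 = -3000
  X**2*Y ↦ 1·100·1·1 = 100
  -3*X**2*Z ↦ -3·100·1·3 = -900
  -X*Y**2 ↦ -1·10·1·1 = -10
  -2*X*Y*Z ↦ -2·10·1·3 = -60
  -X*Z**2 ↦ -1·10·1·9 = -90
  2*Y**3 ↦ 2·1·1·1 = 2
  2*Y*Z**2 ↦ 2·1·1·9 = 18
  3*Z**3 ↦ 3·1·1·27 = 81
Sum: F(10, 1, 3) = (-3000) + (100) + (-900) + (-10) + (-60) + (-90) + (2) + (18) + (81) = -3859.
Reducing mod 11: -3859 ≡ 2 (mod 11).
Since F(a, b, c) ≡ 2 ≠ 0 (mod 11), P does NOT lie on the curve.


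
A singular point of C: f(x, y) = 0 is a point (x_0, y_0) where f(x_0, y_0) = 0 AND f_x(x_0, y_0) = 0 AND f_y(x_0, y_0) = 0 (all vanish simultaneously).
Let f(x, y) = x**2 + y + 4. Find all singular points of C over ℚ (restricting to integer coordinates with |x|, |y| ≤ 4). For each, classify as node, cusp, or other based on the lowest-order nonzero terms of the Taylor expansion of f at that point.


No singular points in the scanned grid; C is smooth there.

Compute partial derivatives:
  f_x = 2*x.
  f_y = 1.
f_y = 1 is a nonzero constant, so f_y never vanishes: no point (x, y) can satisfy f = f_x = f_y = 0. In particular no (x, y) ∈ {−4, ..., 4}² is singular; the curve is smooth.


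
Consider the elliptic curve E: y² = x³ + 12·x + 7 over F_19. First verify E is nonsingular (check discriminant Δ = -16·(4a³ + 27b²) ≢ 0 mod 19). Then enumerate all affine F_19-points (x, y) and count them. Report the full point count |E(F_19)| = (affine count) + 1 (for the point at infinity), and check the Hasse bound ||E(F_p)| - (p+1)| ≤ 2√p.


Affine points = {(0, 8), (0, 11), (1, 1), (1, 18), (2, 1), (2, 18), (4, 9), (4, 10), (7, 4), (7, 15), (8, 8), (8, 11), (10, 5), (10, 14), (11, 8), (11, 11), (12, 6), (12, 13), (13, 2), (13, 17), (15, 3), (15, 16), (16, 1), (16, 18)}; affine count = 24; |E(F_19)| = 25.

Discriminant check: Δ ∝ 4a³ + 27b² = 4·12³ + 27·7² = 4·1728 + 27·49 ≡ 8 (mod 19). Nonzero ⇒ E is nonsingular.
For each x ∈ F_19, compute rhs = x³ + 12·x + 7 mod 19, then count y ∈ F_19 with y² ≡ rhs.
  x = 0: rhs = 7, matching y values: 8, 11 (2 points).
  x = 1: rhs = 1, matching y values: 1, 18 (2 points).
  x = 2: rhs = 1, matching y values: 1, 18 (2 points).
  x = 3: rhs = 13, matching y values: none (0 points).
  x = 4: rhs = 5, matching y values: 9, 10 (2 points).
  x = 5: rhs = 2, matching y values: none (0 points).
  x = 6: rhs = 10, matching y values: none (0 points).
  x = 7: rhs = 16, matching y values: 4, 15 (2 points).
  x = 8: rhs = 7, matching y values: 8, 11 (2 points).
  x = 9: rhs = 8, matching y values: none (0 points).
  x = 10: rhs = 6, matching y values: 5, 14 (2 points).
  x = 11: rhs = 7, matching y values: 8, 11 (2 points).
  x = 12: rhs = 17, matching y values: 6, 13 (2 points).
  x = 13: rhs = 4, matching y values: 2, 17 (2 points).
  x = 14: rhs = 12, matching y values: none (0 points).
  x = 15: rhs = 9, matching y values: 3, 16 (2 points).
  x = 16: rhs = 1, matching y values: 1, 18 (2 points).
  x = 17: rhs = 13, matching y values: none (0 points).
  x = 18: rhs = 13, matching y values: none (0 points).
Total affine count: 24.
Full point count |E(F_19)| = 24 + 1 = 25.
Hasse bound: |25 − (19+1)| = |5| = 5 ≤ 2√19 ≈ 8.7178 ✓.


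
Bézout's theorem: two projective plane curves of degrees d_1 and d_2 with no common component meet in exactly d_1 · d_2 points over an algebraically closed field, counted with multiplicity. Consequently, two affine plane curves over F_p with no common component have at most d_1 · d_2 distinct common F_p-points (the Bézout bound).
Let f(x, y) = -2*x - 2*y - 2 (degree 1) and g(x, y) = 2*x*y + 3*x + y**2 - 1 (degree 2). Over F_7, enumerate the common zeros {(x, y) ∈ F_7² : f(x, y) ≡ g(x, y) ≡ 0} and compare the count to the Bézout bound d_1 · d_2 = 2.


Common zeros: {(0, 6), (3, 3)}; count = 2; Bézout bound = 2.

deg(f) = 1, deg(g) = 2, so Bézout bound = 2.
Scan x ∈ F_7. For each x, list the y ∈ F_7 with f(x, y) ≡ 0 and those with g(x, y) ≡ 0 (mod 7); the common zeros in that column are the intersection.
  x = 0: f ≡ 0 at y ∈ {6}; g ≡ 0 at y ∈ {1, 6}; common: {6}.
  x = 1: f ≡ 0 at y ∈ {5}; g ≡ 0 at y ∈ ∅; common: ∅.
  x = 2: f ≡ 0 at y ∈ {4}; g ≡ 0 at y ∈ ∅; common: ∅.
  x = 3: f ≡ 0 at y ∈ {3}; g ≡ 0 at y ∈ {3, 5}; common: {3}.
  x = 4: f ≡ 0 at y ∈ {2}; g ≡ 0 at y ∈ ∅; common: ∅.
  x = 5: f ≡ 0 at y ∈ {1}; g ≡ 0 at y ∈ {0, 4}; common: ∅.
  x = 6: f ≡ 0 at y ∈ {0}; g ≡ 0 at y ∈ ∅; common: ∅.
Collecting: common zeros = {(0, 6), (3, 3)}, so the count is 2.
Comparison with the Bézout bound: 2 ≤ 2 = deg(f)·deg(g), as expected for curves with no common component (the bound is attained).


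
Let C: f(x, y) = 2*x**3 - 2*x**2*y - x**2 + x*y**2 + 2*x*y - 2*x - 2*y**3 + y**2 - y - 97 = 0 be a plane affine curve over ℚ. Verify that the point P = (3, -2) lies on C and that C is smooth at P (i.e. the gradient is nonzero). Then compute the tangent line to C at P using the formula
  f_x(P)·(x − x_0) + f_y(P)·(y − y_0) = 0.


Tangent line at P: 70*x - 53*y - 316 = 0.

Step 1: f(3, -2) = 0, so P lies on C.
Step 2: partial derivatives
  f_x(x, y) = 6*x**2 - 4*x*y - 2*x + y**2 + 2*y - 2, f_y(x, y) = -2*x**2 + 2*x*y + 2*x - 6*y**2 + 2*y - 1.
  f_x(P) = 70, f_y(P) = -53 (gradient nonzero, so P is smooth).
Step 3: tangent line at P: 70·(x − 3) + -53·(y − -2) = 0.
Expanding: 70*x - 53*y - 316 = 0.


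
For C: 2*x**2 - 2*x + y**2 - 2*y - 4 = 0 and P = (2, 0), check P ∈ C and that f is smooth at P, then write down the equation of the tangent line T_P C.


Tangent line at P: 6*x - 2*y - 12 = 0.

Step 1: f(2, 0) = 0, so P lies on C.
Step 2: partial derivatives
  f_x(x, y) = 4*x - 2, f_y(x, y) = 2*y - 2.
  f_x(P) = 6, f_y(P) = -2 (gradient nonzero, so P is smooth).
Step 3: tangent line at P: 6·(x − 2) + -2·(y − 0) = 0.
Expanding: 6*x - 2*y - 12 = 0.


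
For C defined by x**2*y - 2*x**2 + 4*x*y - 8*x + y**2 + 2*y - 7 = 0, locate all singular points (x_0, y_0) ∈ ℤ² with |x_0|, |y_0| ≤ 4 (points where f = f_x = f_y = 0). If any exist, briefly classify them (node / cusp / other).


Singular points: {(-2, 1)}; classification: node.

Compute partial derivatives:
  f_x = 2*x*y - 4*x + 4*y - 8.
  f_y = x**2 + 4*x + 2*y + 2.
Scan x_0 ∈ {−4, ..., 4}. For each x_0, f_y(x_0, y) is a polynomial in y; find its integer roots y ∈ {−4, ..., 4}, then test f_x and f at those candidates.
  x = -4: f_y(-4, y) = 2*y + 2; vanishes at y ∈ {-1}. (-4, -1): f_x = 12 ≠ 0.
  x = -3: f_y(-3, y) = 2*y - 1; no integer root y with |y| ≤ 4.
  x = -2: f_y(-2, y) = 2*y - 2; vanishes at y ∈ {1}. (-2, 1): f_x = 0, f = 0 — SINGULAR.
  x = -1: f_y(-1, y) = 2*y - 1; no integer root y with |y| ≤ 4.
  x = 0: f_y(0, y) = 2*y + 2; vanishes at y ∈ {-1}. (0, -1): f_x = -12 ≠ 0.
  x = 1: f_y(1, y) = 2*y + 7; no integer root y with |y| ≤ 4.
  x = 2: f_y(2, y) = 2*y + 14; no integer root y with |y| ≤ 4.
  x = 3: f_y(3, y) = 2*y + 23; no integer root y with |y| ≤ 4.
  x = 4: f_y(4, y) = 2*y + 34; no integer root y with |y| ≤ 4.
Only singular point on the grid: (-2, 1).
Classify: substitute x = -2 + u, y = 1 + v and expand: f = u**2*v - u**2 + v**2.
No constant or linear terms (consistent with a singular point). Quadratic part: -u**2 + v**2. Cubic part: u**2*v.
The quadratic part v**2 - u**2 = (v − u)(v + u) splits into two distinct linear factors, so there are two distinct tangent lines y − 1 = ±(x − -2) — this is a node (ordinary double point).
Classification: node.


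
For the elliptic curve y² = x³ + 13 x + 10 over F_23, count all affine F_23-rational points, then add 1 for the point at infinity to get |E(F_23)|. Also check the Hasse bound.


Affine points = {(1, 1), (1, 22), (5, 4), (5, 19), (10, 6), (10, 17), (11, 9), (11, 14), (12, 10), (12, 13), (16, 6), (16, 17), (18, 2), (18, 21), (19, 3), (19, 20), (20, 6), (20, 17)}; affine count = 18; |E(F_23)| = 19.

Discriminant check: Δ ∝ 4a³ + 27b² = 4·13³ + 27·10² = 4·2197 + 27·100 ≡ 11 (mod 23). Nonzero ⇒ E is nonsingular.
For each x ∈ F_23, compute rhs = x³ + 13·x + 10 mod 23, then count y ∈ F_23 with y² ≡ rhs.
  x = 0: rhs = 10, matching y values: none (0 points).
  x = 1: rhs = 1, matching y values: 1, 22 (2 points).
  x = 2: rhs = 21, matching y values: none (0 points).
  x = 3: rhs = 7, matching y values: none (0 points).
  x = 4: rhs = 11, matching y values: none (0 points).
  x = 5: rhs = 16, matching y values: 4, 19 (2 points).
  x = 6: rhs = 5, matching y values: none (0 points).
  x = 7: rhs = 7, matching y values: none (0 points).
  x = 8: rhs = 5, matching y values: none (0 points).
  x = 9: rhs = 5, matching y values: none (0 points).
  x = 10: rhs = 13, matching y values: 6, 17 (2 points).
  x = 11: rhs = 12, matching y values: 9, 14 (2 points).
  x = 12: rhs = 8, matching y values: 10, 13 (2 points).
  x = 13: rhs = 7, matching y values: none (0 points).
  x = 14: rhs = 15, matching y values: none (0 points).
  x = 15: rhs = 15, matching y values: none (0 points).
  x = 16: rhs = 13, matching y values: 6, 17 (2 points).
  x = 17: rhs = 15, matching y values: none (0 points).
  x = 18: rhs = 4, matching y values: 2, 21 (2 points).
  x = 19: rhs = 9, matching y values: 3, 20 (2 points).
  x = 20: rhs = 13, matching y values: 6, 17 (2 points).
  x = 21: rhs = 22, matching y values: none (0 points).
  x = 22: rhs = 19, matching y values: none (0 points).
Total affine count: 18.
Full point count |E(F_23)| = 18 + 1 = 19.
Hasse bound: |19 − (23+1)| = |-5| = 5 ≤ 2√23 ≈ 9.5917 ✓.


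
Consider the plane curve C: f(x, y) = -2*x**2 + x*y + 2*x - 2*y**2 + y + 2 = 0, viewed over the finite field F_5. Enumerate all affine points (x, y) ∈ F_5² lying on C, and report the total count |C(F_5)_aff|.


Affine F_5-points: {(1, 3), (3, 0), (3, 2), (4, 2), (4, 3)}; count = 5.

For each of the 25 pairs (x, y) ∈ F_5², evaluate f(x, y) mod 5. Record the zeros.
  x = 0: [0↦2, 1↦1, 2↦1, 3↦2, 4↦4]  zeros at y ∈ ∅
  x = 1: [0↦2, 1↦2, 2↦3, 3↦0, 4↦3]  zeros at y ∈ {3}
  x = 2: [0↦3, 1↦4, 2↦1, 3↦4, 4↦3]  zeros at y ∈ ∅
  x = 3: [0↦0, 1↦2, 2↦0, 3↦4, 4↦4]  zeros at y ∈ {0, 2}
  x = 4: [0↦3, 1↦1, 2↦0, 3↦0, 4↦1]  zeros at y ∈ {2, 3}
Collecting zeros: affine points = {(1, 3), (3, 0), (3, 2), (4, 2), (4, 3)}.
Total count |C(F_5)_aff| = 5.


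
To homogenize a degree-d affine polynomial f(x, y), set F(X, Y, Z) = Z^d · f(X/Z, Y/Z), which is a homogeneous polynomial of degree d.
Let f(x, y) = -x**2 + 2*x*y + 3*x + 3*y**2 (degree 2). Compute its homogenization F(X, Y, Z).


F(X, Y, Z) = -X**2 + 2*X*Y + 3*X*Z + 3*Y**2

deg(f) = 2.
Substitute x = X/Z, y = Y/Z into f, then multiply by Z^2.
  monomial -1·x^2·y^0 ↦ -1·X^2·Y^0·Z^0.
  monomial 2·x^1·y^1 ↦ 2·X^1·Y^1·Z^0.
  monomial 3·x^1·y^0 ↦ 3·X^1·Y^0·Z^1.
  monomial 3·x^0·y^2 ↦ 3·X^0·Y^2·Z^0.
Collecting: F(X, Y, Z) = -X**2 + 2*X*Y + 3*X*Z + 3*Y**2.


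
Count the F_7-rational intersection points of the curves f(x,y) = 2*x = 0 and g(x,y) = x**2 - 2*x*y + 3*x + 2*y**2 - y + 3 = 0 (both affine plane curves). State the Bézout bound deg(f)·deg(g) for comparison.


Common zeros: ∅; count = 0; Bézout bound = 2.

deg(f) = 1, deg(g) = 2, so Bézout bound = 2.
Scan x ∈ F_7. For each x, list the y ∈ F_7 with f(x, y) ≡ 0 and those with g(x, y) ≡ 0 (mod 7); the common zeros in that column are the intersection.
  x = 0: f ≡ 0 at y ∈ {0, 1, 2, 3, 4, 5, 6}; g ≡ 0 at y ∈ ∅; common: ∅.
  x = 1: f ≡ 0 at y ∈ ∅; g ≡ 0 at y ∈ {0, 5}; common: ∅.
  x = 2: f ≡ 0 at y ∈ ∅; g ≡ 0 at y ∈ ∅; common: ∅.
  x = 3: f ≡ 0 at y ∈ ∅; g ≡ 0 at y ∈ {0}; common: ∅.
  x = 4: f ≡ 0 at y ∈ ∅; g ≡ 0 at y ∈ {2, 6}; common: ∅.
  x = 5: f ≡ 0 at y ∈ ∅; g ≡ 0 at y ∈ {3, 6}; common: ∅.
  x = 6: f ≡ 0 at y ∈ ∅; g ≡ 0 at y ∈ {5}; common: ∅.
Collecting: common zeros = ∅, so the count is 0.
Comparison with the Bézout bound: 0 ≤ 2 = deg(f)·deg(g), as expected for curves with no common component (the affine F_7-count falls short of the bound because intersections may lie at infinity, over extension fields, or carry multiplicity).


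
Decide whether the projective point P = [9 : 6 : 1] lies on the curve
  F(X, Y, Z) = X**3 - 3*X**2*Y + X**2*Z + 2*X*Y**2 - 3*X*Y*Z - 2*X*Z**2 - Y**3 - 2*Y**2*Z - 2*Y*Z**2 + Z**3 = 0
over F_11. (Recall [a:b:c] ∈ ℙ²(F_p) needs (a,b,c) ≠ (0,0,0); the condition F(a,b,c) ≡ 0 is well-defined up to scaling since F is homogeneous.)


F(9,6,1) ≡ 5 (mod 11); P is NOT on the curve.

Evaluate F(9, 6, 1) term-by-term (mod 11).
  X**3 ↦ 1·729·1·1 = 729
  -3*X**2*Y ↦ -3·81·6·1 = -1458
  X**2*Z ↦ 1·81·1·1 = 81
  2*X*Y**2 ↦ 2·9·36·1 = 648
  -3*X*Y*Z ↦ -3·9·6·1 = -162
  -2*X*Z**2 ↦ -2·9·1·1 = -18
  -Y**3 ↦ -1·1·216·1 = -216
  -2*Y**2*Z ↦ -2·1·36·1 = -72
  -2*Y*Z**2 ↦ -2·1·6·1 = -12
  Z**3 ↦ 1·1·1·1 = 1
Sum: F(9, 6, 1) = (729) + (-1458) + (81) + (648) + (-162) + (-18) + (-216) + (-72) + (-12) + (1) = -479.
Reducing mod 11: -479 ≡ 5 (mod 11).
Since F(a, b, c) ≡ 5 ≠ 0 (mod 11), P does NOT lie on the curve.


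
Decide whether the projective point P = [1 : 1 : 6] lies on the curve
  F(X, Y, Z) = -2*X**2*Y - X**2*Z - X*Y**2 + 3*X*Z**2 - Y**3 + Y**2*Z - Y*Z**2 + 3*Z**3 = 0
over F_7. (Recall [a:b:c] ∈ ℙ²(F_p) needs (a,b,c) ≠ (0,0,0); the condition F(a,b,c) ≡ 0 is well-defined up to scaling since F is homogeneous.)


F(1,1,6) ≡ 2 (mod 7); P is NOT on the curve.

Evaluate F(1, 1, 6) term-by-term (mod 7).
  -2*X**2*Y ↦ -2·1·1·1 = -2
  -X**2*Z ↦ -1·1·1·6 = -6
  -X*Y**2 ↦ -1·1·1·1 = -1
  3*X*Z**2 ↦ 3·1·1·36 = 108
  -Y**3 ↦ -1·1·1·1 = -1
  Y**2*Z ↦ 1·1·1·6 = 6
  -Y*Z**2 ↦ -1·1·1·36 = -36
  3*Z**3 ↦ 3·1·1·216 = 648
Sum: F(1, 1, 6) = (-2) + (-6) + (-1) + (108) + (-1) + (6) + (-36) + (648) = 716.
Reducing mod 7: 716 ≡ 2 (mod 7).
Since F(a, b, c) ≡ 2 ≠ 0 (mod 7), P does NOT lie on the curve.


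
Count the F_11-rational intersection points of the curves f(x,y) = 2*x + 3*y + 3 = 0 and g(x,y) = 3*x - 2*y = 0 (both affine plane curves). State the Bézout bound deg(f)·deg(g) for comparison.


Common zeros: {(8, 1)}; count = 1; Bézout bound = 1.

deg(f) = 1, deg(g) = 1, so Bézout bound = 1.
Scan x ∈ F_11. For each x, list the y ∈ F_11 with f(x, y) ≡ 0 and those with g(x, y) ≡ 0 (mod 11); the common zeros in that column are the intersection.
  x = 0: f ≡ 0 at y ∈ {10}; g ≡ 0 at y ∈ {0}; common: ∅.
  x = 1: f ≡ 0 at y ∈ {2}; g ≡ 0 at y ∈ {7}; common: ∅.
  x = 2: f ≡ 0 at y ∈ {5}; g ≡ 0 at y ∈ {3}; common: ∅.
  x = 3: f ≡ 0 at y ∈ {8}; g ≡ 0 at y ∈ {10}; common: ∅.
  x = 4: f ≡ 0 at y ∈ {0}; g ≡ 0 at y ∈ {6}; common: ∅.
  x = 5: f ≡ 0 at y ∈ {3}; g ≡ 0 at y ∈ {2}; common: ∅.
  x = 6: f ≡ 0 at y ∈ {6}; g ≡ 0 at y ∈ {9}; common: ∅.
  x = 7: f ≡ 0 at y ∈ {9}; g ≡ 0 at y ∈ {5}; common: ∅.
  x = 8: f ≡ 0 at y ∈ {1}; g ≡ 0 at y ∈ {1}; common: {1}.
  x = 9: f ≡ 0 at y ∈ {4}; g ≡ 0 at y ∈ {8}; common: ∅.
  x = 10: f ≡ 0 at y ∈ {7}; g ≡ 0 at y ∈ {4}; common: ∅.
Collecting: common zeros = {(8, 1)}, so the count is 1.
Comparison with the Bézout bound: 1 ≤ 1 = deg(f)·deg(g), as expected for curves with no common component (the bound is attained).


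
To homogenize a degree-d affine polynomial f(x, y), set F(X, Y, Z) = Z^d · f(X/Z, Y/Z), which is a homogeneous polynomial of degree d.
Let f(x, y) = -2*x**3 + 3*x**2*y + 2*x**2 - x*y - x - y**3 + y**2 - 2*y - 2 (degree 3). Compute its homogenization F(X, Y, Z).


F(X, Y, Z) = -2*X**3 + 3*X**2*Y + 2*X**2*Z - X*Y*Z - X*Z**2 - Y**3 + Y**2*Z - 2*Y*Z**2 - 2*Z**3

deg(f) = 3.
Substitute x = X/Z, y = Y/Z into f, then multiply by Z^3.
  monomial -2·x^3·y^0 ↦ -2·X^3·Y^0·Z^0.
  monomial 3·x^2·y^1 ↦ 3·X^2·Y^1·Z^0.
  monomial 2·x^2·y^0 ↦ 2·X^2·Y^0·Z^1.
  monomial -1·x^1·y^1 ↦ -1·X^1·Y^1·Z^1.
  monomial -1·x^1·y^0 ↦ -1·X^1·Y^0·Z^2.
  monomial -1·x^0·y^3 ↦ -1·X^0·Y^3·Z^0.
  monomial 1·x^0·y^2 ↦ 1·X^0·Y^2·Z^1.
  monomial -2·x^0·y^1 ↦ -2·X^0·Y^1·Z^2.
  monomial -2·x^0·y^0 ↦ -2·X^0·Y^0·Z^3.
Collecting: F(X, Y, Z) = -2*X**3 + 3*X**2*Y + 2*X**2*Z - X*Y*Z - X*Z**2 - Y**3 + Y**2*Z - 2*Y*Z**2 - 2*Z**3.


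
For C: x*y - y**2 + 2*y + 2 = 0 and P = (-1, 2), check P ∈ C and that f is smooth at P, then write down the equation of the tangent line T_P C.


Tangent line at P: 2*x - 3*y + 8 = 0.

Step 1: f(-1, 2) = 0, so P lies on C.
Step 2: partial derivatives
  f_x(x, y) = y, f_y(x, y) = x - 2*y + 2.
  f_x(P) = 2, f_y(P) = -3 (gradient nonzero, so P is smooth).
Step 3: tangent line at P: 2·(x − -1) + -3·(y − 2) = 0.
Expanding: 2*x - 3*y + 8 = 0.


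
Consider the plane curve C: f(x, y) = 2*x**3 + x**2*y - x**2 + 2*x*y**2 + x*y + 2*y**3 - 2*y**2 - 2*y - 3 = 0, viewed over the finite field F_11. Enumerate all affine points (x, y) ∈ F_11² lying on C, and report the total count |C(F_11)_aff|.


Affine F_11-points: {(0, 5), (1, 1), (3, 9), (4, 8), (5, 7), (8, 0), (9, 5)}; count = 7.

For each of the 121 pairs (x, y) ∈ F_11², evaluate f(x, y) mod 11. Record the zeros.
  x = 0: [0↦8, 1↦6, 2↦1, 3↦5, 4↦8, 5↦0, 6↦4, 7↦10, 8↦8, 9↦10, 10↦6]  zeros at y ∈ {5}
  x = 1: [0↦9, 1↦0, 2↦3, 3↦8, 4↦5, 5↦6, 6↦1, 7↦2, 8↦10, 9↦4, 10↦7]  zeros at y ∈ {1}
  x = 2: [0↦9, 1↦6, 2↦8, 3↦5, 4↦9, 5↦10, 6↦9, 7↦7, 8↦5, 9↦4, 10↦5]  zeros at y ∈ ∅
  x = 3: [0↦9, 1↦3, 2↦6, 3↦8, 4↦10, 5↦2, 6↦7, 7↦4, 8↦5, 9↦0, 10↦1]  zeros at y ∈ {9}
  x = 4: [0↦10, 1↦3, 2↦9, 3↦7, 4↦9, 5↦5, 6↦7, 7↦5, 8↦0, 9↦4, 10↦7]  zeros at y ∈ {8}
  x = 5: [0↦2, 1↦7, 2↦7, 3↦3, 4↦7, 5↦9, 6↦10, 7↦0, 8↦2, 9↦6, 10↦2]  zeros at y ∈ {7}
  x = 6: [0↦8, 1↦5, 2↦1, 3↦8, 4↦5, 5↦4, 6↦6, 7↦1, 8↦1, 9↦7, 10↦9]  zeros at y ∈ ∅
  x = 7: [0↦7, 1↦9, 2↦3, 3↦1, 4↦4, 5↦2, 6↦7, 7↦9, 8↦9, 9↦8, 10↦7]  zeros at y ∈ ∅
  x = 8: [0↦0, 1↦9, 2↦3, 3↦5, 4↦5, 5↦4, 6↦3, 7↦3, 8↦5, 9↦10, 10↦8]  zeros at y ∈ {0}
  x = 9: [0↦10, 1↦6, 2↦2, 3↦10, 4↦9, 5↦0, 6↦6, 7↦6, 8↦1, 9↦3, 10↦2]  zeros at y ∈ {5}
  x = 10: [0↦5, 1↦1, 2↦1, 3↦6, 4↦6, 5↦2, 6↦6, 7↦8, 8↦9, 9↦10, 10↦1]  zeros at y ∈ ∅
Collecting zeros: affine points = {(0, 5), (1, 1), (3, 9), (4, 8), (5, 7), (8, 0), (9, 5)}.
Total count |C(F_11)_aff| = 7.


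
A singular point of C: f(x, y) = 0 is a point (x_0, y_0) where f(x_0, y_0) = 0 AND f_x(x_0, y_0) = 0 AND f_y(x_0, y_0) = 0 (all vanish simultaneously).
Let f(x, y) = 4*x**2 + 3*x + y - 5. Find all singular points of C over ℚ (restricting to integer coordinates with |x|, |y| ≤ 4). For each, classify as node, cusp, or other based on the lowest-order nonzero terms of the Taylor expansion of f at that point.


No singular points in the scanned grid; C is smooth there.

Compute partial derivatives:
  f_x = 8*x + 3.
  f_y = 1.
f_y = 1 is a nonzero constant, so f_y never vanishes: no point (x, y) can satisfy f = f_x = f_y = 0. In particular no (x, y) ∈ {−4, ..., 4}² is singular; the curve is smooth.


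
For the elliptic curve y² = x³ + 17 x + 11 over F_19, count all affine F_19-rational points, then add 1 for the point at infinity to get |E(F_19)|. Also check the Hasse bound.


Affine points = {(0, 7), (0, 12), (6, 5), (6, 14), (7, 6), (7, 13), (9, 0), (11, 3), (11, 16), (12, 9), (12, 10), (13, 4), (13, 15), (16, 3), (16, 16), (17, 8), (17, 11)}; affine count = 17; |E(F_19)| = 18.

Discriminant check: Δ ∝ 4a³ + 27b² = 4·17³ + 27·11² = 4·4913 + 27·121 ≡ 5 (mod 19). Nonzero ⇒ E is nonsingular.
For each x ∈ F_19, compute rhs = x³ + 17·x + 11 mod 19, then count y ∈ F_19 with y² ≡ rhs.
  x = 0: rhs = 11, matching y values: 7, 12 (2 points).
  x = 1: rhs = 10, matching y values: none (0 points).
  x = 2: rhs = 15, matching y values: none (0 points).
  x = 3: rhs = 13, matching y values: none (0 points).
  x = 4: rhs = 10, matching y values: none (0 points).
  x = 5: rhs = 12, matching y values: none (0 points).
  x = 6: rhs = 6, matching y values: 5, 14 (2 points).
  x = 7: rhs = 17, matching y values: 6, 13 (2 points).
  x = 8: rhs = 13, matching y values: none (0 points).
  x = 9: rhs = 0, matching y values: 0 (1 points).
  x = 10: rhs = 3, matching y values: none (0 points).
  x = 11: rhs = 9, matching y values: 3, 16 (2 points).
  x = 12: rhs = 5, matching y values: 9, 10 (2 points).
  x = 13: rhs = 16, matching y values: 4, 15 (2 points).
  x = 14: rhs = 10, matching y values: none (0 points).
  x = 15: rhs = 12, matching y values: none (0 points).
  x = 16: rhs = 9, matching y values: 3, 16 (2 points).
  x = 17: rhs = 7, matching y values: 8, 11 (2 points).
  x = 18: rhs = 12, matching y values: none (0 points).
Total affine count: 17.
Full point count |E(F_19)| = 17 + 1 = 18.
Hasse bound: |18 − (19+1)| = |-2| = 2 ≤ 2√19 ≈ 8.7178 ✓.


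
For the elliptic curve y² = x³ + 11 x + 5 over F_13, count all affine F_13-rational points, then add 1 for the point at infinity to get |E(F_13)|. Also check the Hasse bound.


Affine points = {(1, 2), (1, 11), (2, 3), (2, 10), (3, 0), (4, 3), (4, 10), (5, 4), (5, 9), (6, 1), (6, 12), (7, 3), (7, 10), (9, 1), (9, 12), (10, 6), (10, 7), (11, 1), (11, 12)}; affine count = 19; |E(F_13)| = 20.

Discriminant check: Δ ∝ 4a³ + 27b² = 4·11³ + 27·5² = 4·1331 + 27·25 ≡ 6 (mod 13). Nonzero ⇒ E is nonsingular.
For each x ∈ F_13, compute rhs = x³ + 11·x + 5 mod 13, then count y ∈ F_13 with y² ≡ rhs.
  x = 0: rhs = 5, matching y values: none (0 points).
  x = 1: rhs = 4, matching y values: 2, 11 (2 points).
  x = 2: rhs = 9, matching y values: 3, 10 (2 points).
  x = 3: rhs = 0, matching y values: 0 (1 points).
  x = 4: rhs = 9, matching y values: 3, 10 (2 points).
  x = 5: rhs = 3, matching y values: 4, 9 (2 points).
  x = 6: rhs = 1, matching y values: 1, 12 (2 points).
  x = 7: rhs = 9, matching y values: 3, 10 (2 points).
  x = 8: rhs = 7, matching y values: none (0 points).
  x = 9: rhs = 1, matching y values: 1, 12 (2 points).
  x = 10: rhs = 10, matching y values: 6, 7 (2 points).
  x = 11: rhs = 1, matching y values: 1, 12 (2 points).
  x = 12: rhs = 6, matching y values: none (0 points).
Total affine count: 19.
Full point count |E(F_13)| = 19 + 1 = 20.
Hasse bound: |20 − (13+1)| = |6| = 6 ≤ 2√13 ≈ 7.2111 ✓.


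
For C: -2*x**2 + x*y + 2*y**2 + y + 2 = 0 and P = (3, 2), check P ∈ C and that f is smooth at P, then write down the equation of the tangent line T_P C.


Tangent line at P: -10*x + 12*y + 6 = 0.

Step 1: f(3, 2) = 0, so P lies on C.
Step 2: partial derivatives
  f_x(x, y) = -4*x + y, f_y(x, y) = x + 4*y + 1.
  f_x(P) = -10, f_y(P) = 12 (gradient nonzero, so P is smooth).
Step 3: tangent line at P: -10·(x − 3) + 12·(y − 2) = 0.
Expanding: -10*x + 12*y + 6 = 0.


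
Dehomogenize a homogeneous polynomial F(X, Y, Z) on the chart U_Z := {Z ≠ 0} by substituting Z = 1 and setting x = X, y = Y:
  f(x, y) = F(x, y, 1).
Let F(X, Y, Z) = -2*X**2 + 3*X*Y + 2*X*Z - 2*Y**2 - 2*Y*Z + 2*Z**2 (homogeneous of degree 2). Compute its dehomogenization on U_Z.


f(x, y) = -2*x**2 + 3*x*y + 2*x - 2*y**2 - 2*y + 2

On U_Z we set Z = 1. Each monomial c·X^i·Y^j·Z^k in F becomes c·x^i·y^j·1^k = c·x^i·y^j.
Substituting Z = 1: F(X, Y, 1) = -2*x**2 + 3*x*y + 2*x - 2*y**2 - 2*y + 2.
Note: deg(f) ≤ deg(F) = 2; strict inequality happens when F is divisible by Z (lost terms).


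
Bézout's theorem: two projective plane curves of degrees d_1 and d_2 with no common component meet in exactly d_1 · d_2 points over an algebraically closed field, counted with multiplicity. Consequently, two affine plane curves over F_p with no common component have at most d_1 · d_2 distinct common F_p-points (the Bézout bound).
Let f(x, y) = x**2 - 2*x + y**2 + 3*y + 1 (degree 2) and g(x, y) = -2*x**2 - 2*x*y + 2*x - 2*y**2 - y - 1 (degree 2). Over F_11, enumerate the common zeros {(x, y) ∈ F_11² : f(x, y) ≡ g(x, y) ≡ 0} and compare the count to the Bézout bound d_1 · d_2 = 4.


Common zeros: {(0, 2)}; count = 1; Bézout bound = 4.

deg(f) = 2, deg(g) = 2, so Bézout bound = 4.
Scan x ∈ F_11. For each x, list the y ∈ F_11 with f(x, y) ≡ 0 and those with g(x, y) ≡ 0 (mod 11); the common zeros in that column are the intersection.
  x = 0: f ≡ 0 at y ∈ {2, 6}; g ≡ 0 at y ∈ {2, 3}; common: {2}.
  x = 1: f ≡ 0 at y ∈ {0, 8}; g ≡ 0 at y ∈ {5, 10}; common: ∅.
  x = 2: f ≡ 0 at y ∈ {2, 6}; g ≡ 0 at y ∈ ∅; common: ∅.
  x = 3: f ≡ 0 at y ∈ {3, 5}; g ≡ 0 at y ∈ {1}; common: ∅.
  x = 4: f ≡ 0 at y ∈ ∅; g ≡ 0 at y ∈ ∅; common: ∅.
  x = 5: f ≡ 0 at y ∈ {4}; g ≡ 0 at y ∈ ∅; common: ∅.
  x = 6: f ≡ 0 at y ∈ ∅; g ≡ 0 at y ∈ {5}; common: ∅.
  x = 7: f ≡ 0 at y ∈ ∅; g ≡ 0 at y ∈ ∅; common: ∅.
  x = 8: f ≡ 0 at y ∈ {4}; g ≡ 0 at y ∈ {1, 7}; common: ∅.
  x = 9: f ≡ 0 at y ∈ ∅; g ≡ 0 at y ∈ {3, 4}; common: ∅.
  x = 10: f ≡ 0 at y ∈ {3, 5}; g ≡ 0 at y ∈ {2, 4}; common: ∅.
Collecting: common zeros = {(0, 2)}, so the count is 1.
Comparison with the Bézout bound: 1 ≤ 4 = deg(f)·deg(g), as expected for curves with no common component (the affine F_11-count falls short of the bound because intersections may lie at infinity, over extension fields, or carry multiplicity).


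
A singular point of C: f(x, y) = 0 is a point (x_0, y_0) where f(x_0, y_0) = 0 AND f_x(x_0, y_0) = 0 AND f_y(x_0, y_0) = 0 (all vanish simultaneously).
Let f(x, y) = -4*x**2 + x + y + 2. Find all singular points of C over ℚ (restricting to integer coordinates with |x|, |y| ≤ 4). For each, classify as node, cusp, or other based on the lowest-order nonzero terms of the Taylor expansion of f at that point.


No singular points in the scanned grid; C is smooth there.

Compute partial derivatives:
  f_x = 1 - 8*x.
  f_y = 1.
f_y = 1 is a nonzero constant, so f_y never vanishes: no point (x, y) can satisfy f = f_x = f_y = 0. In particular no (x, y) ∈ {−4, ..., 4}² is singular; the curve is smooth.


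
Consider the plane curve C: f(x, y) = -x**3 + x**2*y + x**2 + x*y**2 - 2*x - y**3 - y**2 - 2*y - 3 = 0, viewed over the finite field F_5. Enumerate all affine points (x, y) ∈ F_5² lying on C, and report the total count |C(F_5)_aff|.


Affine F_5-points: {(0, 3), (1, 0), (1, 2), (1, 3), (3, 3)}; count = 5.

For each of the 25 pairs (x, y) ∈ F_5², evaluate f(x, y) mod 5. Record the zeros.
  x = 0: [0↦2, 1↦3, 2↦1, 3↦0, 4↦4]  zeros at y ∈ {3}
  x = 1: [0↦0, 1↦3, 2↦0, 3↦0, 4↦2]  zeros at y ∈ {0, 2, 3}
  x = 2: [0↦4, 1↦1, 2↦4, 3↦2, 4↦4]  zeros at y ∈ ∅
  x = 3: [0↦3, 1↦1, 2↦2, 3↦0, 4↦4]  zeros at y ∈ {3}
  x = 4: [0↦1, 1↦2, 2↦3, 3↦3, 4↦1]  zeros at y ∈ ∅
Collecting zeros: affine points = {(0, 3), (1, 0), (1, 2), (1, 3), (3, 3)}.
Total count |C(F_5)_aff| = 5.


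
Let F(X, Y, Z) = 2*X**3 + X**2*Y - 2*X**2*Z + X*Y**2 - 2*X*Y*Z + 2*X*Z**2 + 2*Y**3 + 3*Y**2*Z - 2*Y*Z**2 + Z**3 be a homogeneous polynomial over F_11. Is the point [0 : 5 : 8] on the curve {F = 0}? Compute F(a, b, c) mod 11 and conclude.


F(0,5,8) ≡ 7 (mod 11); P is NOT on the curve.

Evaluate F(0, 5, 8) term-by-term (mod 11).
  2*X**3 ↦ 2·0·1·1 = 0
  X**2*Y ↦ 1·0·5·1 = 0
  -2*X**2*Z ↦ -2·0·1·8 = 0
  X*Y**2 ↦ 1·0·25·1 = 0
  -2*X*Y*Z ↦ -2·0·5·8 = 0
  2*X*Z**2 ↦ 2·0·1·64 = 0
  2*Y**3 ↦ 2·1·125·1 = 250
  3*Y**2*Z ↦ 3·1·25·8 = 600
  -2*Y*Z**2 ↦ -2·1·5·64 = -640
  Z**3 ↦ 1·1·1·512 = 512
Sum: F(0, 5, 8) = (0) + (0) + (0) + (0) + (0) + (0) + (250) + (600) + (-640) + (512) = 722.
Reducing mod 11: 722 ≡ 7 (mod 11).
Since F(a, b, c) ≡ 7 ≠ 0 (mod 11), P does NOT lie on the curve.


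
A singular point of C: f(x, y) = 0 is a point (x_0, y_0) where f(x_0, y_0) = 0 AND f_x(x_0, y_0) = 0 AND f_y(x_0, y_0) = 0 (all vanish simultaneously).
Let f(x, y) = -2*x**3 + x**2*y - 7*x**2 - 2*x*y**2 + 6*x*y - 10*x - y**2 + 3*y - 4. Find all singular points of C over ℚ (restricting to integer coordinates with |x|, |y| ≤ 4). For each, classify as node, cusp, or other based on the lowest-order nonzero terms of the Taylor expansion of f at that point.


Singular points: {(-1, 1)}; classification: cusp.

Compute partial derivatives:
  f_x = -6*x**2 + 2*x*y - 14*x - 2*y**2 + 6*y - 10.
  f_y = x**2 - 4*x*y + 6*x - 2*y + 3.
Scan x_0 ∈ {−4, ..., 4}. For each x_0, f_y(x_0, y) is a polynomial in y; find its integer roots y ∈ {−4, ..., 4}, then test f_x and f at those candidates.
  x = -4: f_y(-4, y) = 14*y - 5; no integer root y with |y| ≤ 4.
  x = -3: f_y(-3, y) = 10*y - 6; no integer root y with |y| ≤ 4.
  x = -2: f_y(-2, y) = 6*y - 5; no integer root y with |y| ≤ 4.
  x = -1: f_y(-1, y) = 2*y - 2; vanishes at y ∈ {1}. (-1, 1): f_x = 0, f = 0 — SINGULAR.
  x = 0: f_y(0, y) = 3 - 2*y; no integer root y with |y| ≤ 4.
  x = 1: f_y(1, y) = 10 - 6*y; no integer root y with |y| ≤ 4.
  x = 2: f_y(2, y) = 19 - 10*y; no integer root y with |y| ≤ 4.
  x = 3: f_y(3, y) = 30 - 14*y; no integer root y with |y| ≤ 4.
  x = 4: f_y(4, y) = 43 - 18*y; no integer root y with |y| ≤ 4.
Only singular point on the grid: (-1, 1).
Classify: substitute x = -1 + u, y = 1 + v and expand: f = -2*u**3 + u**2*v - 2*u*v**2 + v**2.
No constant or linear terms (consistent with a singular point). Quadratic part: v**2. Cubic part: -2*u**3 + u**2*v - 2*u*v**2.
The quadratic part v**2 is a perfect square, so there is a single (double) tangent line v = 0, i.e. y = 1. Restricting the cubic part to that line (v = 0) leaves -2*u**3 ≠ 0, so f is not divisible by v and the branch is v² ≈ 2*u**3 to lowest order — this is a cusp.
Classification: cusp.


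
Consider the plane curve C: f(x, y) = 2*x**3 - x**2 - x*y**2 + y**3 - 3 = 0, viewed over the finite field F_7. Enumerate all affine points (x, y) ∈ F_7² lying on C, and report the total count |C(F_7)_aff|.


Affine F_7-points: {(1, 5), (2, 5), (3, 0), (3, 3), (5, 2)}; count = 5.

For each of the 49 pairs (x, y) ∈ F_7², evaluate f(x, y) mod 7. Record the zeros.
  x = 0: [0↦4, 1↦5, 2↦5, 3↦3, 4↦5, 5↦3, 6↦3]  zeros at y ∈ ∅
  x = 1: [0↦5, 1↦5, 2↦2, 3↦2, 4↦4, 5↦0, 6↦3]  zeros at y ∈ {5}
  x = 2: [0↦2, 1↦1, 2↦2, 3↦4, 4↦6, 5↦0, 6↦6]  zeros at y ∈ {5}
  x = 3: [0↦0, 1↦5, 2↦3, 3↦0, 4↦2, 5↦1, 6↦3]  zeros at y ∈ {0, 3}
  x = 4: [0↦4, 1↦1, 2↦3, 3↦2, 4↦4, 5↦1, 6↦6]  zeros at y ∈ ∅
  x = 5: [0↦5, 1↦1, 2↦0, 3↦1, 4↦3, 5↦5, 6↦6]  zeros at y ∈ {2}
  x = 6: [0↦1, 1↦3, 2↦6, 3↦2, 4↦4, 5↦4, 6↦1]  zeros at y ∈ ∅
Collecting zeros: affine points = {(1, 5), (2, 5), (3, 0), (3, 3), (5, 2)}.
Total count |C(F_7)_aff| = 5.


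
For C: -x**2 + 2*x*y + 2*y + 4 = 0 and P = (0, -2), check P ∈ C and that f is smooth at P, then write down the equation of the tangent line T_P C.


Tangent line at P: -4*x + 2*y + 4 = 0.

Step 1: f(0, -2) = 0, so P lies on C.
Step 2: partial derivatives
  f_x(x, y) = -2*x + 2*y, f_y(x, y) = 2*x + 2.
  f_x(P) = -4, f_y(P) = 2 (gradient nonzero, so P is smooth).
Step 3: tangent line at P: -4·(x − 0) + 2·(y − -2) = 0.
Expanding: -4*x + 2*y + 4 = 0.


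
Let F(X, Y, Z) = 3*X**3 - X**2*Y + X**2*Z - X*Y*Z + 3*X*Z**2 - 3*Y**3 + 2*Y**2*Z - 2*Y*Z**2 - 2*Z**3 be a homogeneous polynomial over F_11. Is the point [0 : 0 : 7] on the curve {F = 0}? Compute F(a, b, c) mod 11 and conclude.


F(0,0,7) ≡ 7 (mod 11); P is NOT on the curve.

Evaluate F(0, 0, 7) term-by-term (mod 11).
  3*X**3 ↦ 3·0·1·1 = 0
  -X**2*Y ↦ -1·0·0·1 = 0
  X**2*Z ↦ 1·0·1·7 = 0
  -X*Y*Z ↦ -1·0·0·7 = 0
  3*X*Z**2 ↦ 3·0·1·49 = 0
  -3*Y**3 ↦ -3·1·0·1 = 0
  2*Y**2*Z ↦ 2·1·0·7 = 0
  -2*Y*Z**2 ↦ -2·1·0·49 = 0
  -2*Z**3 ↦ -2·1·1·343 = -686
Sum: F(0, 0, 7) = (0) + (0) + (0) + (0) + (0) + (0) + (0) + (0) + (-686) = -686.
Reducing mod 11: -686 ≡ 7 (mod 11).
Since F(a, b, c) ≡ 7 ≠ 0 (mod 11), P does NOT lie on the curve.


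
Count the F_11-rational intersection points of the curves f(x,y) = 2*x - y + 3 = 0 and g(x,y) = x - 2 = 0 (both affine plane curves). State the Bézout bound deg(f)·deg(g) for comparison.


Common zeros: {(2, 7)}; count = 1; Bézout bound = 1.

deg(f) = 1, deg(g) = 1, so Bézout bound = 1.
Scan x ∈ F_11. For each x, list the y ∈ F_11 with f(x, y) ≡ 0 and those with g(x, y) ≡ 0 (mod 11); the common zeros in that column are the intersection.
  x = 0: f ≡ 0 at y ∈ {3}; g ≡ 0 at y ∈ ∅; common: ∅.
  x = 1: f ≡ 0 at y ∈ {5}; g ≡ 0 at y ∈ ∅; common: ∅.
  x = 2: f ≡ 0 at y ∈ {7}; g ≡ 0 at y ∈ {0, 1, 2, 3, 4, 5, 6, 7, 8, 9, 10}; common: {7}.
  x = 3: f ≡ 0 at y ∈ {9}; g ≡ 0 at y ∈ ∅; common: ∅.
  x = 4: f ≡ 0 at y ∈ {0}; g ≡ 0 at y ∈ ∅; common: ∅.
  x = 5: f ≡ 0 at y ∈ {2}; g ≡ 0 at y ∈ ∅; common: ∅.
  x = 6: f ≡ 0 at y ∈ {4}; g ≡ 0 at y ∈ ∅; common: ∅.
  x = 7: f ≡ 0 at y ∈ {6}; g ≡ 0 at y ∈ ∅; common: ∅.
  x = 8: f ≡ 0 at y ∈ {8}; g ≡ 0 at y ∈ ∅; common: ∅.
  x = 9: f ≡ 0 at y ∈ {10}; g ≡ 0 at y ∈ ∅; common: ∅.
  x = 10: f ≡ 0 at y ∈ {1}; g ≡ 0 at y ∈ ∅; common: ∅.
Collecting: common zeros = {(2, 7)}, so the count is 1.
Comparison with the Bézout bound: 1 ≤ 1 = deg(f)·deg(g), as expected for curves with no common component (the bound is attained).


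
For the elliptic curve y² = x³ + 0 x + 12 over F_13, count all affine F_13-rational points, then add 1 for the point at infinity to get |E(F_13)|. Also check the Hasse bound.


Affine points = {(0, 5), (0, 8), (1, 0), (3, 0), (7, 2), (7, 11), (8, 2), (8, 11), (9, 0), (11, 2), (11, 11)}; affine count = 11; |E(F_13)| = 12.

Discriminant check: Δ ∝ 4a³ + 27b² = 4·0³ + 27·12² = 4·0 + 27·144 ≡ 1 (mod 13). Nonzero ⇒ E is nonsingular.
For each x ∈ F_13, compute rhs = x³ + 0·x + 12 mod 13, then count y ∈ F_13 with y² ≡ rhs.
  x = 0: rhs = 12, matching y values: 5, 8 (2 points).
  x = 1: rhs = 0, matching y values: 0 (1 points).
  x = 2: rhs = 7, matching y values: none (0 points).
  x = 3: rhs = 0, matching y values: 0 (1 points).
  x = 4: rhs = 11, matching y values: none (0 points).
  x = 5: rhs = 7, matching y values: none (0 points).
  x = 6: rhs = 7, matching y values: none (0 points).
  x = 7: rhs = 4, matching y values: 2, 11 (2 points).
  x = 8: rhs = 4, matching y values: 2, 11 (2 points).
  x = 9: rhs = 0, matching y values: 0 (1 points).
  x = 10: rhs = 11, matching y values: none (0 points).
  x = 11: rhs = 4, matching y values: 2, 11 (2 points).
  x = 12: rhs = 11, matching y values: none (0 points).
Total affine count: 11.
Full point count |E(F_13)| = 11 + 1 = 12.
Hasse bound: |12 − (13+1)| = |-2| = 2 ≤ 2√13 ≈ 7.2111 ✓.


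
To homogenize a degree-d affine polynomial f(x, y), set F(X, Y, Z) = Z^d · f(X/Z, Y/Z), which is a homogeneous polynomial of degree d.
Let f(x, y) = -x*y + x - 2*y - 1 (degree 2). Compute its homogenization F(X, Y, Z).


F(X, Y, Z) = -X*Y + X*Z - 2*Y*Z - Z**2

deg(f) = 2.
Substitute x = X/Z, y = Y/Z into f, then multiply by Z^2.
  monomial -1·x^1·y^1 ↦ -1·X^1·Y^1·Z^0.
  monomial 1·x^1·y^0 ↦ 1·X^1·Y^0·Z^1.
  monomial -2·x^0·y^1 ↦ -2·X^0·Y^1·Z^1.
  monomial -1·x^0·y^0 ↦ -1·X^0·Y^0·Z^2.
Collecting: F(X, Y, Z) = -X*Y + X*Z - 2*Y*Z - Z**2.


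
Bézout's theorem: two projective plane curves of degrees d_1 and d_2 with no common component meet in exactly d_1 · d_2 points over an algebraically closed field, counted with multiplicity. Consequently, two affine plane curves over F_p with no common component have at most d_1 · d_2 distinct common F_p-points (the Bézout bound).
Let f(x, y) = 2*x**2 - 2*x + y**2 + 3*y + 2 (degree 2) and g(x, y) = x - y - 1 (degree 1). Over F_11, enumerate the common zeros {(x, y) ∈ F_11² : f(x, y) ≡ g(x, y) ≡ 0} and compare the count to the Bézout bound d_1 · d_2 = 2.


Common zeros: {(0, 10), (4, 3)}; count = 2; Bézout bound = 2.

deg(f) = 2, deg(g) = 1, so Bézout bound = 2.
Scan x ∈ F_11. For each x, list the y ∈ F_11 with f(x, y) ≡ 0 and those with g(x, y) ≡ 0 (mod 11); the common zeros in that column are the intersection.
  x = 0: f ≡ 0 at y ∈ {9, 10}; g ≡ 0 at y ∈ {10}; common: {10}.
  x = 1: f ≡ 0 at y ∈ {9, 10}; g ≡ 0 at y ∈ {0}; common: ∅.
  x = 2: f ≡ 0 at y ∈ ∅; g ≡ 0 at y ∈ {1}; common: ∅.
  x = 3: f ≡ 0 at y ∈ ∅; g ≡ 0 at y ∈ {2}; common: ∅.
  x = 4: f ≡ 0 at y ∈ {3, 5}; g ≡ 0 at y ∈ {3}; common: {3}.
  x = 5: f ≡ 0 at y ∈ ∅; g ≡ 0 at y ∈ {4}; common: ∅.
  x = 6: f ≡ 0 at y ∈ {1, 7}; g ≡ 0 at y ∈ {5}; common: ∅.
  x = 7: f ≡ 0 at y ∈ ∅; g ≡ 0 at y ∈ {6}; common: ∅.
  x = 8: f ≡ 0 at y ∈ {3, 5}; g ≡ 0 at y ∈ {7}; common: ∅.
  x = 9: f ≡ 0 at y ∈ ∅; g ≡ 0 at y ∈ {8}; common: ∅.
  x = 10: f ≡ 0 at y ∈ ∅; g ≡ 0 at y ∈ {9}; common: ∅.
Collecting: common zeros = {(0, 10), (4, 3)}, so the count is 2.
Comparison with the Bézout bound: 2 ≤ 2 = deg(f)·deg(g), as expected for curves with no common component (the bound is attained).


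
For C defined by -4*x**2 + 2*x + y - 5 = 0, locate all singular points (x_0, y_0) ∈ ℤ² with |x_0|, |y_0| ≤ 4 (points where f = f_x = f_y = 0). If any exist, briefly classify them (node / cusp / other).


No singular points in the scanned grid; C is smooth there.

Compute partial derivatives:
  f_x = 2 - 8*x.
  f_y = 1.
f_y = 1 is a nonzero constant, so f_y never vanishes: no point (x, y) can satisfy f = f_x = f_y = 0. In particular no (x, y) ∈ {−4, ..., 4}² is singular; the curve is smooth.


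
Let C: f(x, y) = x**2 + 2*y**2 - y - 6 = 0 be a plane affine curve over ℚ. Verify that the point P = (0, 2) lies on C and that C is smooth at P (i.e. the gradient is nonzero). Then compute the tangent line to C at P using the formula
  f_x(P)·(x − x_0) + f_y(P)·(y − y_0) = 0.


Tangent line at P: 7*y - 14 = 0.

Step 1: f(0, 2) = 0, so P lies on C.
Step 2: partial derivatives
  f_x(x, y) = 2*x, f_y(x, y) = 4*y - 1.
  f_x(P) = 0, f_y(P) = 7 (gradient nonzero, so P is smooth).
Step 3: tangent line at P: 0·(x − 0) + 7·(y − 2) = 0.
Expanding: 7*y - 14 = 0.


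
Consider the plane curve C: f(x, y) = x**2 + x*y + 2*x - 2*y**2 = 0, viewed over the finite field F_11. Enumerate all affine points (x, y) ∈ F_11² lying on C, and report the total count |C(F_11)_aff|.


Affine F_11-points: {(0, 0), (1, 7), (1, 10), (7, 3), (7, 6), (8, 2), (9, 0), (9, 10), (10, 2), (10, 3)}; count = 10.

For each of the 121 pairs (x, y) ∈ F_11², evaluate f(x, y) mod 11. Record the zeros.
  x = 0: [0↦0, 1↦9, 2↦3, 3↦4, 4↦1, 5↦5, 6↦5, 7↦1, 8↦4, 9↦3, 10↦9]  zeros at y ∈ {0}
  x = 1: [0↦3, 1↦2, 2↦8, 3↦10, 4↦8, 5↦2, 6↦3, 7↦0, 8↦4, 9↦4, 10↦0]  zeros at y ∈ {7, 10}
  x = 2: [0↦8, 1↦8, 2↦4, 3↦7, 4↦6, 5↦1, 6↦3, 7↦1, 8↦6, 9↦7, 10↦4]  zeros at y ∈ ∅
  x = 3: [0↦4, 1↦5, 2↦2, 3↦6, 4↦6, 5↦2, 6↦5, 7↦4, 8↦10, 9↦1, 10↦10]  zeros at y ∈ ∅
  x = 4: [0↦2, 1↦4, 2↦2, 3↦7, 4↦8, 5↦5, 6↦9, 7↦9, 8↦5, 9↦8, 10↦7]  zeros at y ∈ ∅
  x = 5: [0↦2, 1↦5, 2↦4, 3↦10, 4↦1, 5↦10, 6↦4, 7↦5, 8↦2, 9↦6, 10↦6]  zeros at y ∈ ∅
  x = 6: [0↦4, 1↦8, 2↦8, 3↦4, 4↦7, 5↦6, 6↦1, 7↦3, 8↦1, 9↦6, 10↦7]  zeros at y ∈ ∅
  x = 7: [0↦8, 1↦2, 2↦3, 3↦0, 4↦4, 5↦4, 6↦0, 7↦3, 8↦2, 9↦8, 10↦10]  zeros at y ∈ {3, 6}
  x = 8: [0↦3, 1↦9, 2↦0, 3↦9, 4↦3, 5↦4, 6↦1, 7↦5, 8↦5, 9↦1, 10↦4]  zeros at y ∈ {2}
  x = 9: [0↦0, 1↦7, 2↦10, 3↦9, 4↦4, 5↦6, 6↦4, 7↦9, 8↦10, 9↦7, 10↦0]  zeros at y ∈ {0, 10}
  x = 10: [0↦10, 1↦7, 2↦0, 3↦0, 4↦7, 5↦10, 6↦9, 7↦4, 8↦6, 9↦4, 10↦9]  zeros at y ∈ {2, 3}
Collecting zeros: affine points = {(0, 0), (1, 7), (1, 10), (7, 3), (7, 6), (8, 2), (9, 0), (9, 10), (10, 2), (10, 3)}.
Total count |C(F_11)_aff| = 10.
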